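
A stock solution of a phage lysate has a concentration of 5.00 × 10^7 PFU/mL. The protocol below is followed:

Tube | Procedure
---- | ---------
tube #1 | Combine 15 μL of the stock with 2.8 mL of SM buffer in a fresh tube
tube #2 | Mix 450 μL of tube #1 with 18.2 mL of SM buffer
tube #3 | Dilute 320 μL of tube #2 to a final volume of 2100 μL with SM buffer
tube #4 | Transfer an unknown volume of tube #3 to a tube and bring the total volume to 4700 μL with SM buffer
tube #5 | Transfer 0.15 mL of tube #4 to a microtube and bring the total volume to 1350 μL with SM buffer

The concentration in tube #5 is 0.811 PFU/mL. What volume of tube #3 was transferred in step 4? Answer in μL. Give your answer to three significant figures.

Step 1: 15 μL + 2.8 mL = 2815 μL total → factor 2815/15 = 187.67
Step 2: 450 μL + 18.2 mL = 18650 μL total → factor 18650/450 = 41.444
Step 3: 320 μL brought to 2100 μL → factor 2100/320 = 6.5625
Step 4: v brought to 4700 μL → factor = 4700 μL/v
Step 5: 0.15 mL brought to 1350 μL → factor 1.35/0.15 = 9
Product of known-step factors = 4.5937 × 10^5
Overall factor = 5.00 × 10^7 PFU/mL / (0.811 PFU/mL) = 6.1652 × 10^7
Step-4 factor = 6.1652 × 10^7 / 4.5937 × 10^5 = 134.21
v = 4700 μL / 134.21 = 35.0 μL

35.0 μL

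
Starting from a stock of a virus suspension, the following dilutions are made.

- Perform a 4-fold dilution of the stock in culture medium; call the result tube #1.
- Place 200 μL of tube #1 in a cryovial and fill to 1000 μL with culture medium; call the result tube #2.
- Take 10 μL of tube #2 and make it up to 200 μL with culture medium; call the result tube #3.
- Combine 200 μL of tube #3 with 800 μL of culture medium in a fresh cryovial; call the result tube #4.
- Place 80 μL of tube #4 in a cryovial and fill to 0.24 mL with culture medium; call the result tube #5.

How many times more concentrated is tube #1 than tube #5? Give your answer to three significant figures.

1.50 × 10^3

Step 1: 4-fold → factor 4
Step 2: 200 μL brought to 1000 μL → factor 1000/200 = 5
Step 3: 10 μL brought to 200 μL → factor 200/10 = 20
Step 4: 200 μL + 800 μL = 1000 μL total → factor 1000/200 = 5
Step 5: 80 μL brought to 0.24 mL → factor 240/80 = 3
Dilution factor to tube #1 = 4; to tube #5 = 6000
[tube #1]/[tube #5] = (factor to tube #5)/(factor to tube #1) = 6000/4 = 1.50 × 10^3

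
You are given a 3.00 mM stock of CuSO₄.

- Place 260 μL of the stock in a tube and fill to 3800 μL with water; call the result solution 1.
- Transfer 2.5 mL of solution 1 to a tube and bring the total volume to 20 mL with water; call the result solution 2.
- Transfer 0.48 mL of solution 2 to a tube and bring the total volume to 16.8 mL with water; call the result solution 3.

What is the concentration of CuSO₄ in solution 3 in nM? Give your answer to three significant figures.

733 nM

Step 1: 260 μL brought to 3800 μL → factor 3800/260 = 14.615
Step 2: 2.5 mL brought to 20 mL → factor 20/2.5 = 8
Step 3: 0.48 mL brought to 16.8 mL → factor 16.8/0.48 = 35
Overall dilution factor = 14.615 × 8 × 35 = 4092.3
Final = 3.00 mM / 4092.3 = 0.0007331 mM = 733 nM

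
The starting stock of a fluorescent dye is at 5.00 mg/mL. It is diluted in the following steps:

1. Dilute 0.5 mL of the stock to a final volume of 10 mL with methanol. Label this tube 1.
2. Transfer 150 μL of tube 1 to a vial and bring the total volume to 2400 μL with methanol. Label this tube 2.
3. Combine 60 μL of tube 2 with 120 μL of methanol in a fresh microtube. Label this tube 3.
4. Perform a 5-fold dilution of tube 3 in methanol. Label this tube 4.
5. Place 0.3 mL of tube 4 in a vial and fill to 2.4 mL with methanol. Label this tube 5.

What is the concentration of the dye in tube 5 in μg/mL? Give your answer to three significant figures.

Step 1: 0.5 mL brought to 10 mL → factor 10/0.5 = 20
Step 2: 150 μL brought to 2400 μL → factor 2400/150 = 16
Step 3: 60 μL + 120 μL = 180 μL total → factor 180/60 = 3
Step 4: 5-fold → factor 5
Step 5: 0.3 mL brought to 2.4 mL → factor 2.4/0.3 = 8
Overall dilution factor = 20 × 16 × 3 × 5 × 8 = 38400
Final = 5.00 mg/mL / 38400 = 0.0001302 mg/mL = 0.130 μg/mL

0.130 μg/mL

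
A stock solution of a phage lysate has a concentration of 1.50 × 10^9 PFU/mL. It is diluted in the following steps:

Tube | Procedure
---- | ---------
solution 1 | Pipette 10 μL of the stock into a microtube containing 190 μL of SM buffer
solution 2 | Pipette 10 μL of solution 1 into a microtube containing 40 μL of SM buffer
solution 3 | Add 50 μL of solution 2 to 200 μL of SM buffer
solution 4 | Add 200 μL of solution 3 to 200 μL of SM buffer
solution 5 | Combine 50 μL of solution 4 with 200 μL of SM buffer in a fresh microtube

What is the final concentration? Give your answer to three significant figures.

Step 1: 10 μL + 190 μL = 200 μL total → factor 200/10 = 20
Step 2: 10 μL + 40 μL = 50 μL total → factor 50/10 = 5
Step 3: 50 μL + 200 μL = 250 μL total → factor 250/50 = 5
Step 4: 200 μL + 200 μL = 400 μL total → factor 400/200 = 2
Step 5: 50 μL + 200 μL = 250 μL total → factor 250/50 = 5
Overall dilution factor = 20 × 5 × 5 × 2 × 5 = 5000
Final = 1.50 × 10^9 PFU/mL / 5000 = 3.00 × 10^5 PFU/mL

3.00 × 10^5 PFU/mL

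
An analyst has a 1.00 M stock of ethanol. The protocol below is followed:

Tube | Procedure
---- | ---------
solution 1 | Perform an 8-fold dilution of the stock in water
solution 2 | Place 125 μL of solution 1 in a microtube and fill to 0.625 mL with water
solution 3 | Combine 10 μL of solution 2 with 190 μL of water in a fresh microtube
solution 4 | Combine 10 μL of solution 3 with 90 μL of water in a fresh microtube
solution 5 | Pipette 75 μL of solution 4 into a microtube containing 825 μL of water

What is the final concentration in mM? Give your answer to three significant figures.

Step 1: 8-fold → factor 8
Step 2: 125 μL brought to 0.625 mL → factor 625/125 = 5
Step 3: 10 μL + 190 μL = 200 μL total → factor 200/10 = 20
Step 4: 10 μL + 90 μL = 100 μL total → factor 100/10 = 10
Step 5: 75 μL + 825 μL = 900 μL total → factor 900/75 = 12
Overall dilution factor = 8 × 5 × 20 × 10 × 12 = 96000
Final = 1.00 M / 96000 = 1.042 × 10^-5 M = 0.0104 mM

0.0104 mM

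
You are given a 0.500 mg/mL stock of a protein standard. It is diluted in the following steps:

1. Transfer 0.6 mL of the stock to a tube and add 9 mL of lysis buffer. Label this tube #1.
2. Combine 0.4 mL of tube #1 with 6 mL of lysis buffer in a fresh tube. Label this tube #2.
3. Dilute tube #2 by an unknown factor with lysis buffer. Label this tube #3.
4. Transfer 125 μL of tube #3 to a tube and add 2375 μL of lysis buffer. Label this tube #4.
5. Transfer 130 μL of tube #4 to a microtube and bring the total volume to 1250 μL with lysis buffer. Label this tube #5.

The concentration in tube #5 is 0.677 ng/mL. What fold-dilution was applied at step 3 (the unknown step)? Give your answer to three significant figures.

Step 1: 0.6 mL + 9 mL = 9.6 mL total → factor 9.6/0.6 = 16
Step 2: 0.4 mL + 6 mL = 6.4 mL total → factor 6.4/0.4 = 16
Step 3: unknown factor x
Step 4: 125 μL + 2375 μL = 2500 μL total → factor 2500/125 = 20
Step 5: 130 μL brought to 1250 μL → factor 1250/130 = 9.6154
Product of known-step factors = 49231
Overall factor = 0.500 mg/mL / (0.677 ng/mL) = 7.3855 × 10^5
x = 7.3855 × 10^5 / 49231 = 15.0

15.0-fold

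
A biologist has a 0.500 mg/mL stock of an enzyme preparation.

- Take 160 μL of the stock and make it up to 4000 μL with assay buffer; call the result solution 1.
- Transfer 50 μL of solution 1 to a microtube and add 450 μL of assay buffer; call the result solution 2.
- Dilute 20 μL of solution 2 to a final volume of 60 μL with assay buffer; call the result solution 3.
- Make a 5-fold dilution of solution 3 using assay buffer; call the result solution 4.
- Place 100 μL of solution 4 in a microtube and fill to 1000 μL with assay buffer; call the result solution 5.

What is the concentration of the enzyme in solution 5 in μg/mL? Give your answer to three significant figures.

Step 1: 160 μL brought to 4000 μL → factor 4000/160 = 25
Step 2: 50 μL + 450 μL = 500 μL total → factor 500/50 = 10
Step 3: 20 μL brought to 60 μL → factor 60/20 = 3
Step 4: 5-fold → factor 5
Step 5: 100 μL brought to 1000 μL → factor 1000/100 = 10
Overall dilution factor = 25 × 10 × 3 × 5 × 10 = 37500
Final = 0.500 mg/mL / 37500 = 1.333 × 10^-5 mg/mL = 0.0133 μg/mL

0.0133 μg/mL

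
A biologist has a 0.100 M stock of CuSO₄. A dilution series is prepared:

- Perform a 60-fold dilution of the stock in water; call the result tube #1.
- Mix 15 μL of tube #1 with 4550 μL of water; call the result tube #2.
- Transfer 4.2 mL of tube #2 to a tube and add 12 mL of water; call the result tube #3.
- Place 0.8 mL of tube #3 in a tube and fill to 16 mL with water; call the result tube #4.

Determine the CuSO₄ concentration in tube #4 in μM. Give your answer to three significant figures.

0.0710 μM

Step 1: 60-fold → factor 60
Step 2: 15 μL + 4550 μL = 4565 μL total → factor 4565/15 = 304.33
Step 3: 4.2 mL + 12 mL = 16.2 mL total → factor 16.2/4.2 = 3.8571
Step 4: 0.8 mL brought to 16 mL → factor 16/0.8 = 20
Overall dilution factor = 60 × 304.33 × 3.8571 × 20 = 1.4086 × 10^6
Final = 0.100 M / 1.4086 × 10^6 = 7.099 × 10^-8 M = 0.0710 μM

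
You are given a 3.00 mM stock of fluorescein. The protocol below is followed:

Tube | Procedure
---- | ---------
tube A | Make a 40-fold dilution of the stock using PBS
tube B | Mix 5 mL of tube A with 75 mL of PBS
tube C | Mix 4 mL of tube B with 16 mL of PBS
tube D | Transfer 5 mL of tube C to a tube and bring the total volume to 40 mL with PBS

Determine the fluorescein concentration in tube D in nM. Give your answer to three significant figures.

117 nM

Step 1: 40-fold → factor 40
Step 2: 5 mL + 75 mL = 80 mL total → factor 80/5 = 16
Step 3: 4 mL + 16 mL = 20 mL total → factor 20/4 = 5
Step 4: 5 mL brought to 40 mL → factor 40/5 = 8
Overall dilution factor = 40 × 16 × 5 × 8 = 25600
Final = 3.00 mM / 25600 = 0.0001172 mM = 117 nM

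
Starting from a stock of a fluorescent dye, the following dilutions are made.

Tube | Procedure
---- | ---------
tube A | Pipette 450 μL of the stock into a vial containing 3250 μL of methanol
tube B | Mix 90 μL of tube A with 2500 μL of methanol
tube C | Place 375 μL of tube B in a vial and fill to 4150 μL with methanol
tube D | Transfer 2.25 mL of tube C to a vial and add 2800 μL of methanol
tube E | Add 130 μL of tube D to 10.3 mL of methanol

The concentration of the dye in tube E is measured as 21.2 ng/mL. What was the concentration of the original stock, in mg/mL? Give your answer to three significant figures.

10.0 mg/mL

Step 1: 450 μL + 3250 μL = 3700 μL total → factor 3700/450 = 8.2222
Step 2: 90 μL + 2500 μL = 2590 μL total → factor 2590/90 = 28.778
Step 3: 375 μL brought to 4150 μL → factor 4150/375 = 11.067
Step 4: 2.25 mL + 2800 μL = 5.05 mL total → factor 5.05/2.25 = 2.2444
Step 5: 130 μL + 10.3 mL = 10430 μL total → factor 10430/130 = 80.231
Overall dilution factor = 8.2222 × 28.778 × 11.067 × 2.2444 × 80.231 = 4.7153 × 10^5
Stock = 21.2 ng/mL × 4.7153 × 10^5 = 9.997 × 10^6 ng/mL = 10.0 mg/mL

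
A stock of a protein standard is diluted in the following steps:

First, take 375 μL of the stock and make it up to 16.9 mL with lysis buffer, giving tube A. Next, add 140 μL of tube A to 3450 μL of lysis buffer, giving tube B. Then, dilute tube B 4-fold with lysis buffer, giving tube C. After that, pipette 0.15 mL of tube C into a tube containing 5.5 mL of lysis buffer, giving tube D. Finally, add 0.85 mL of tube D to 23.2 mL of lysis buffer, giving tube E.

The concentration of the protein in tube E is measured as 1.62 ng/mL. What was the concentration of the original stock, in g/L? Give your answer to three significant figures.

7.98 g/L

Step 1: 375 μL brought to 16.9 mL → factor 16900/375 = 45.067
Step 2: 140 μL + 3450 μL = 3590 μL total → factor 3590/140 = 25.643
Step 3: 4-fold → factor 4
Step 4: 0.15 mL + 5.5 mL = 5.65 mL total → factor 5.65/0.15 = 37.667
Step 5: 0.85 mL + 23.2 mL = 24.05 mL total → factor 24.05/0.85 = 28.294
Overall dilution factor = 45.067 × 25.643 × 4 × 37.667 × 28.294 = 4.9265 × 10^6
Stock = 1.62 ng/mL × 4.9265 × 10^6 = 7.981 × 10^6 ng/mL = 7.98 g/L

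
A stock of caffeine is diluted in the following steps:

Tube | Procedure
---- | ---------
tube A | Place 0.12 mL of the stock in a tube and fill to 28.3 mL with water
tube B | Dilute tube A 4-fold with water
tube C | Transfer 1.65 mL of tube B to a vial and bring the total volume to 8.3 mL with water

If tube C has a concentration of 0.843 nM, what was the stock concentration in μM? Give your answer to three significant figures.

4.00 μM

Step 1: 0.12 mL brought to 28.3 mL → factor 28.3/0.12 = 235.83
Step 2: 4-fold → factor 4
Step 3: 1.65 mL brought to 8.3 mL → factor 8.3/1.65 = 5.0303
Overall dilution factor = 235.83 × 4 × 5.0303 = 4745.3
Stock = 0.843 nM × 4745.3 = 4000 nM = 4.00 μM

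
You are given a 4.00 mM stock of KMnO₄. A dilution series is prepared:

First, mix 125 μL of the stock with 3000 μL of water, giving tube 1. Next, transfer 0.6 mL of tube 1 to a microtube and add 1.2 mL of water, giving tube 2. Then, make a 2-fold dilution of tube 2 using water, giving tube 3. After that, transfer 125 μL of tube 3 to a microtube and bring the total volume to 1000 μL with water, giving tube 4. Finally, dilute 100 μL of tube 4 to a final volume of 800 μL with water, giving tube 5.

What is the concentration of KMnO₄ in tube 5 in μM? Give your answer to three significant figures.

0.417 μM

Step 1: 125 μL + 3000 μL = 3125 μL total → factor 3125/125 = 25
Step 2: 0.6 mL + 1.2 mL = 1.8 mL total → factor 1.8/0.6 = 3
Step 3: 2-fold → factor 2
Step 4: 125 μL brought to 1000 μL → factor 1000/125 = 8
Step 5: 100 μL brought to 800 μL → factor 800/100 = 8
Overall dilution factor = 25 × 3 × 2 × 8 × 8 = 9600
Final = 4.00 mM / 9600 = 0.0004167 mM = 0.417 μM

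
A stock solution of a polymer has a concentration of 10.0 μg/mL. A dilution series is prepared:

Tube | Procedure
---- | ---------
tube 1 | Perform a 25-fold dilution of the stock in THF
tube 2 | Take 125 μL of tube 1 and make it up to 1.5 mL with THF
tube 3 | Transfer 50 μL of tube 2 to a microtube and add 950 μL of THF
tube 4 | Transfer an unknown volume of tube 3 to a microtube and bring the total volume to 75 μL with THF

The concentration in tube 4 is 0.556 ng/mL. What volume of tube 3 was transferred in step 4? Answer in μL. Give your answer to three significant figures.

Step 1: 25-fold → factor 25
Step 2: 125 μL brought to 1.5 mL → factor 1500/125 = 12
Step 3: 50 μL + 950 μL = 1000 μL total → factor 1000/50 = 20
Step 4: v brought to 75 μL → factor = 75 μL/v
Product of known-step factors = 6000
Overall factor = 10.0 μg/mL / (0.556 ng/mL) = 17986
Step-4 factor = 17986 / 6000 = 2.9976
v = 75 μL / 2.9976 = 25.0 μL

25.0 μL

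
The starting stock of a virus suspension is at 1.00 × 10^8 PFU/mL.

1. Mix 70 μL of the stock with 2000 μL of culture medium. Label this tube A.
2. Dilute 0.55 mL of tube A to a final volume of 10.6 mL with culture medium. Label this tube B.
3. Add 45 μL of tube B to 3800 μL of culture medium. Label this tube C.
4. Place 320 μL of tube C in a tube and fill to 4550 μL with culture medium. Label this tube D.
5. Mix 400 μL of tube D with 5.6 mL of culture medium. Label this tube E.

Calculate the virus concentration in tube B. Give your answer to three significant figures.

1.75 × 10^5 PFU/mL

Step 1: 70 μL + 2000 μL = 2070 μL total → factor 2070/70 = 29.571
Step 2: 0.55 mL brought to 10.6 mL → factor 10.6/0.55 = 19.273
Dilution factor through tube B = 29.571 × 19.273 = 569.92
[tube B] = 1.00 × 10^8 PFU/mL / 569.92 = 1.75 × 10^5 PFU/mL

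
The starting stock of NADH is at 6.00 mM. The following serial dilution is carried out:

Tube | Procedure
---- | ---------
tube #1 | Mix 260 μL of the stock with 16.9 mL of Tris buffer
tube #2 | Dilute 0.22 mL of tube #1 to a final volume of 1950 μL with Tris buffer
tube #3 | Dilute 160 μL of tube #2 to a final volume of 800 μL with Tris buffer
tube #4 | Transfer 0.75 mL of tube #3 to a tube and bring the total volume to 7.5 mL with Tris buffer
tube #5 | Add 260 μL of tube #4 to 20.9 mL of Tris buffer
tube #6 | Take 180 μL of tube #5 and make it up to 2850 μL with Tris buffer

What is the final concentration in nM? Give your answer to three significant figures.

Step 1: 260 μL + 16.9 mL = 17160 μL total → factor 17160/260 = 66
Step 2: 0.22 mL brought to 1950 μL → factor 1.95/0.22 = 8.8636
Step 3: 160 μL brought to 800 μL → factor 800/160 = 5
Step 4: 0.75 mL brought to 7.5 mL → factor 7.5/0.75 = 10
Step 5: 260 μL + 20.9 mL = 21160 μL total → factor 21160/260 = 81.385
Step 6: 180 μL brought to 2850 μL → factor 2850/180 = 15.833
Overall dilution factor = 66 × 8.8636 × 5 × 10 × 81.385 × 15.833 = 3.7691 × 10^7
Final = 6.00 mM / 3.7691 × 10^7 = 1.592 × 10^-7 mM = 0.159 nM

0.159 nM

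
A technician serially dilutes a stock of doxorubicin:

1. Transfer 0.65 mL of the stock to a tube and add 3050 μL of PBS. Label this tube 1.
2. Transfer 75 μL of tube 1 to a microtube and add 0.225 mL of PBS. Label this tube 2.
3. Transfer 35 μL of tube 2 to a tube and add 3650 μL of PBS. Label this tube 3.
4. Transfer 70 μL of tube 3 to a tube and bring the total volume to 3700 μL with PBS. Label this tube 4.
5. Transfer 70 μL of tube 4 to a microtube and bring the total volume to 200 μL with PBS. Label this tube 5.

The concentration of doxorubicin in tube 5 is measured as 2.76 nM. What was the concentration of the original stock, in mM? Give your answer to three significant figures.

0.999 mM

Step 1: 0.65 mL + 3050 μL = 3.7 mL total → factor 3.7/0.65 = 5.6923
Step 2: 75 μL + 0.225 mL = 300 μL total → factor 300/75 = 4
Step 3: 35 μL + 3650 μL = 3685 μL total → factor 3685/35 = 105.29
Step 4: 70 μL brought to 3700 μL → factor 3700/70 = 52.857
Step 5: 70 μL brought to 200 μL → factor 200/70 = 2.8571
Overall dilution factor = 5.6923 × 4 × 105.29 × 52.857 × 2.8571 = 3.6204 × 10^5
Stock = 2.76 nM × 3.6204 × 10^5 = 9.992 × 10^5 nM = 0.999 mM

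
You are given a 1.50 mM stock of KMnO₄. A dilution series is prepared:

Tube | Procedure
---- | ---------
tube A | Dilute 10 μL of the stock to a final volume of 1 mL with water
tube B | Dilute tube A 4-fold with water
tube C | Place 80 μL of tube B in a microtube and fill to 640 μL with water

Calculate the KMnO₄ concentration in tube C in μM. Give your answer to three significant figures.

0.469 μM

Step 1: 10 μL brought to 1 mL → factor 1000/10 = 100
Step 2: 4-fold → factor 4
Step 3: 80 μL brought to 640 μL → factor 640/80 = 8
Dilution factor through tube C = 100 × 4 × 8 = 3200
[tube C] = 1.50 mM / 3200 = 0.0004687 mM = 0.469 μM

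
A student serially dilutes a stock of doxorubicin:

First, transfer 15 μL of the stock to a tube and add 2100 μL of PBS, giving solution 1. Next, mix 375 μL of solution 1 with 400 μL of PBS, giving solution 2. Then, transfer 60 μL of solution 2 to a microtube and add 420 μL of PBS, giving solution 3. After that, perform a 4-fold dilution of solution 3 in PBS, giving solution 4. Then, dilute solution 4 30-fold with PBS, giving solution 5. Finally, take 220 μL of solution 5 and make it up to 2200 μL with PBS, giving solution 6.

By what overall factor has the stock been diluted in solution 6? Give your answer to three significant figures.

Step 1: 15 μL + 2100 μL = 2115 μL total → factor 2115/15 = 141
Step 2: 375 μL + 400 μL = 775 μL total → factor 775/375 = 2.0667
Step 3: 60 μL + 420 μL = 480 μL total → factor 480/60 = 8
Step 4: 4-fold → factor 4
Step 5: 30-fold → factor 30
Step 6: 220 μL brought to 2200 μL → factor 2200/220 = 10
Overall dilution factor = 141 × 2.0667 × 8 × 4 × 30 × 10 = 2.7974 × 10^6

2.80 × 10^6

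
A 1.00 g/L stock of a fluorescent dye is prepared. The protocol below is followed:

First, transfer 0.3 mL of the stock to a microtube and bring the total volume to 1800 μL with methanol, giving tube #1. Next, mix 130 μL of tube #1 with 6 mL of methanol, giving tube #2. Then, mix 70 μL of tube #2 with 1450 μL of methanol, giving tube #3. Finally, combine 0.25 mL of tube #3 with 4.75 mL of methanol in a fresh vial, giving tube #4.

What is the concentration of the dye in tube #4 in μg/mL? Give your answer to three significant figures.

0.00814 μg/mL

Step 1: 0.3 mL brought to 1800 μL → factor 1.8/0.3 = 6
Step 2: 130 μL + 6 mL = 6130 μL total → factor 6130/130 = 47.154
Step 3: 70 μL + 1450 μL = 1520 μL total → factor 1520/70 = 21.714
Step 4: 0.25 mL + 4.75 mL = 5 mL total → factor 5/0.25 = 20
Overall dilution factor = 6 × 47.154 × 21.714 × 20 = 1.2287 × 10^5
Final = 1.00 g/L / 1.2287 × 10^5 = 8.139 × 10^-6 g/L = 0.00814 μg/mL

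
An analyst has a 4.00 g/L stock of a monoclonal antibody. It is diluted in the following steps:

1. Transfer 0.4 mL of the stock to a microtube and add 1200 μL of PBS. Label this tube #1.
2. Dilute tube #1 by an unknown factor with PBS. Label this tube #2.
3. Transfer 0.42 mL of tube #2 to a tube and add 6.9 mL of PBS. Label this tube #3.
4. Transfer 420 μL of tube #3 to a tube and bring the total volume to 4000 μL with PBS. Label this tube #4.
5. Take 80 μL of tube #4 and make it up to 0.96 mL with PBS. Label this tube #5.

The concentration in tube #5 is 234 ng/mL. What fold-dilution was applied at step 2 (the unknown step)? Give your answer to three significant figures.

2.15-fold

Step 1: 0.4 mL + 1200 μL = 1.6 mL total → factor 1.6/0.4 = 4
Step 2: unknown factor x
Step 3: 0.42 mL + 6.9 mL = 7.32 mL total → factor 7.32/0.42 = 17.429
Step 4: 420 μL brought to 4000 μL → factor 4000/420 = 9.5238
Step 5: 80 μL brought to 0.96 mL → factor 960/80 = 12
Product of known-step factors = 7967.3
Overall factor = 4.00 g/L / (234 ng/mL) = 17094
x = 17094 / 7967.3 = 2.15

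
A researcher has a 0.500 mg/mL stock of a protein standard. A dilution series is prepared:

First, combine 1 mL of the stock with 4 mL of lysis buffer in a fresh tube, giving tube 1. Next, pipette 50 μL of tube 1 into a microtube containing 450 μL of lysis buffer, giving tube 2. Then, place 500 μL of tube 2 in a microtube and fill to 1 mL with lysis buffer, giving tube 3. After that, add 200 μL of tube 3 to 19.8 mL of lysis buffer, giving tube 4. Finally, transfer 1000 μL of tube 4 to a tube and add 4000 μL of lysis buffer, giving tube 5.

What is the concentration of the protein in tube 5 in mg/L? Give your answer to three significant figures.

0.0100 mg/L

Step 1: 1 mL + 4 mL = 5 mL total → factor 5/1 = 5
Step 2: 50 μL + 450 μL = 500 μL total → factor 500/50 = 10
Step 3: 500 μL brought to 1 mL → factor 1000/500 = 2
Step 4: 200 μL + 19.8 mL = 20000 μL total → factor 20000/200 = 100
Step 5: 1000 μL + 4000 μL = 5000 μL total → factor 5000/1000 = 5
Overall dilution factor = 5 × 10 × 2 × 100 × 5 = 50000
Final = 0.500 mg/mL / 50000 = 1.000 × 10^-5 mg/mL = 0.0100 mg/L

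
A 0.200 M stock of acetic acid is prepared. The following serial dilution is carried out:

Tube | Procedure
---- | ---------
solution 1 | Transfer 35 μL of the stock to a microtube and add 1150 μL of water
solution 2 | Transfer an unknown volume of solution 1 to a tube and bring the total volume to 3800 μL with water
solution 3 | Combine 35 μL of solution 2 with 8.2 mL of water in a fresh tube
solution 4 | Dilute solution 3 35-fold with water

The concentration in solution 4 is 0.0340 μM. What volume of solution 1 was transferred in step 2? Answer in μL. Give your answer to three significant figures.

180 μL

Step 1: 35 μL + 1150 μL = 1185 μL total → factor 1185/35 = 33.857
Step 2: v brought to 3800 μL → factor = 3800 μL/v
Step 3: 35 μL + 8.2 mL = 8235 μL total → factor 8235/35 = 235.29
Step 4: 35-fold → factor 35
Product of known-step factors = 2.7881 × 10^5
Overall factor = 0.200 M / (0.0340 μM) = 5.8824 × 10^6
Step-2 factor = 5.8824 × 10^6 / 2.7881 × 10^5 = 21.098
v = 3800 μL / 21.098 = 180 μL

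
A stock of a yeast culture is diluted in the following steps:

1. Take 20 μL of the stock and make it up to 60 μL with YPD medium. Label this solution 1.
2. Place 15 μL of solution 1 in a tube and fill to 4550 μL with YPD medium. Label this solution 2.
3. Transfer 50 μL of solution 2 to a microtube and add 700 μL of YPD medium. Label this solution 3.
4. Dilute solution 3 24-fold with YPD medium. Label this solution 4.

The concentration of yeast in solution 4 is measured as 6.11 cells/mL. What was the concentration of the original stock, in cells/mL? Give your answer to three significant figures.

2.00 × 10^6 cells/mL

Step 1: 20 μL brought to 60 μL → factor 60/20 = 3
Step 2: 15 μL brought to 4550 μL → factor 4550/15 = 303.33
Step 3: 50 μL + 700 μL = 750 μL total → factor 750/50 = 15
Step 4: 24-fold → factor 24
Overall dilution factor = 3 × 303.33 × 15 × 24 = 3.276 × 10^5
Stock = 6.11 cells/mL × 3.276 × 10^5 = 2.00 × 10^6 cells/mL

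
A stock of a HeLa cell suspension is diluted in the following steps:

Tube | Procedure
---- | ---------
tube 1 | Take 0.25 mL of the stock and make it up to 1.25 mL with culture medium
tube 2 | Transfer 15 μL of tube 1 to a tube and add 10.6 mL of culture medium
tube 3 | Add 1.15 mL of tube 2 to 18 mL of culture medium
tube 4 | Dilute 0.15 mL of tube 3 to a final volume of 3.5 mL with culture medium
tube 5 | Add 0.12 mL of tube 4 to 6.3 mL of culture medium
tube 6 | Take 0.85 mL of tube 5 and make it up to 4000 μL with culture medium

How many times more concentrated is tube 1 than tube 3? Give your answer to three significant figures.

Step 1: 0.25 mL brought to 1.25 mL → factor 1.25/0.25 = 5
Step 2: 15 μL + 10.6 mL = 10615 μL total → factor 10615/15 = 707.67
Step 3: 1.15 mL + 18 mL = 19.15 mL total → factor 19.15/1.15 = 16.652
Dilution factor to tube 1 = 5; to tube 3 = 58921
[tube 1]/[tube 3] = (factor to tube 3)/(factor to tube 1) = 58921/5 = 1.18 × 10^4

1.18 × 10^4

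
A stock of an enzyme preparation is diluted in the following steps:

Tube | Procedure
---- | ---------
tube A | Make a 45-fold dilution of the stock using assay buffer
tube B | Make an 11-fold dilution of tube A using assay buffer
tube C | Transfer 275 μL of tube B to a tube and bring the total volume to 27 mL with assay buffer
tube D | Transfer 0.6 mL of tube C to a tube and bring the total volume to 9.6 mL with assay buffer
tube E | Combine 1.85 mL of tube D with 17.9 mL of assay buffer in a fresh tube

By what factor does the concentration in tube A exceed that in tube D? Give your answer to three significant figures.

1.73 × 10^4

Step 1: 45-fold → factor 45
Step 2: 11-fold → factor 11
Step 3: 275 μL brought to 27 mL → factor 27000/275 = 98.182
Step 4: 0.6 mL brought to 9.6 mL → factor 9.6/0.6 = 16
Dilution factor to tube A = 45; to tube D = 7.776 × 10^5
[tube A]/[tube D] = (factor to tube D)/(factor to tube A) = 7.776 × 10^5/45 = 1.73 × 10^4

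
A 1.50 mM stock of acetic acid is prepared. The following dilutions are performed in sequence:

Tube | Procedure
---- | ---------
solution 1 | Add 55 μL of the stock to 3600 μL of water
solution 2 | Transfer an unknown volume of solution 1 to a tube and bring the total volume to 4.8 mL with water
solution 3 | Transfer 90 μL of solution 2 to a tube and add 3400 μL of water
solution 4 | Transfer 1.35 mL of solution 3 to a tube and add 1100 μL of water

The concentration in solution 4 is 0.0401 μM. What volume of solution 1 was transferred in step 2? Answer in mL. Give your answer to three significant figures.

Step 1: 55 μL + 3600 μL = 3655 μL total → factor 3655/55 = 66.455
Step 2: v brought to 4.8 mL → factor = 4.8 mL/v
Step 3: 90 μL + 3400 μL = 3490 μL total → factor 3490/90 = 38.778
Step 4: 1.35 mL + 1100 μL = 2.45 mL total → factor 2.45/1.35 = 1.8148
Product of known-step factors = 4676.7
Overall factor = 1.50 mM / (0.0401 μM) = 37406
Step-2 factor = 37406 / 4676.7 = 7.9985
v = 4.8 mL / 7.9985 = 0.600 mL

0.600 mL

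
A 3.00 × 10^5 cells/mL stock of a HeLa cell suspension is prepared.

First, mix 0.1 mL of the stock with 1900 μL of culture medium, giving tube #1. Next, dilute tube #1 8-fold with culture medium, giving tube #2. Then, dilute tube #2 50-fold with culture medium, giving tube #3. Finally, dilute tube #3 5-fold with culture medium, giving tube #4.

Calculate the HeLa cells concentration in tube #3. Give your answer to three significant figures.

37.5 cells/mL

Step 1: 0.1 mL + 1900 μL = 2 mL total → factor 2/0.1 = 20
Step 2: 8-fold → factor 8
Step 3: 50-fold → factor 50
Dilution factor through tube #3 = 20 × 8 × 50 = 8000
[tube #3] = 3.00 × 10^5 cells/mL / 8000 = 37.5 cells/mL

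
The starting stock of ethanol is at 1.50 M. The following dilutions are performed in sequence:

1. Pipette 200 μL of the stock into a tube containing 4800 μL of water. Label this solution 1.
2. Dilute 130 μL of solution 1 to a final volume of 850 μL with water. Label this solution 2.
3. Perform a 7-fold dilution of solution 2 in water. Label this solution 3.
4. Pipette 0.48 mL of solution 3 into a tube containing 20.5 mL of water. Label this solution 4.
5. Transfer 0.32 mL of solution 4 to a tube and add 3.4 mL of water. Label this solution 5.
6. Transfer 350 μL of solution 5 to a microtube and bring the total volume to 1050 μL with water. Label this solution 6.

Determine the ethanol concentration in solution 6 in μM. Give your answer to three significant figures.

Step 1: 200 μL + 4800 μL = 5000 μL total → factor 5000/200 = 25
Step 2: 130 μL brought to 850 μL → factor 850/130 = 6.5385
Step 3: 7-fold → factor 7
Step 4: 0.48 mL + 20.5 mL = 20.98 mL total → factor 20.98/0.48 = 43.708
Step 5: 0.32 mL + 3.4 mL = 3.72 mL total → factor 3.72/0.32 = 11.625
Step 6: 350 μL brought to 1050 μL → factor 1050/350 = 3
Overall dilution factor = 25 × 6.5385 × 7 × 43.708 × 11.625 × 3 = 1.7442 × 10^6
Final = 1.50 M / 1.7442 × 10^6 = 8.600 × 10^-7 M = 0.860 μM

0.860 μM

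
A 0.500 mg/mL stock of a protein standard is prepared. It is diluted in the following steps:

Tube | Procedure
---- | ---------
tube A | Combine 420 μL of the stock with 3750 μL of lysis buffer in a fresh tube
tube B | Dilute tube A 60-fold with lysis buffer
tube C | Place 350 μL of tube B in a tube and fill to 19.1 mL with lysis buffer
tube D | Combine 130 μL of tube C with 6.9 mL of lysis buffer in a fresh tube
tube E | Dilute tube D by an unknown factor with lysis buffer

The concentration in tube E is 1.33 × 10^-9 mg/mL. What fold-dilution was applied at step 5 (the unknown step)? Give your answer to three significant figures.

Step 1: 420 μL + 3750 μL = 4170 μL total → factor 4170/420 = 9.9286
Step 2: 60-fold → factor 60
Step 3: 350 μL brought to 19.1 mL → factor 19100/350 = 54.571
Step 4: 130 μL + 6.9 mL = 7030 μL total → factor 7030/130 = 54.077
Step 5: unknown factor x
Product of known-step factors = 1.758 × 10^6
Overall factor = 0.500 mg/mL / (1.33 × 10^-9 mg/mL) = 3.7594 × 10^8
x = 3.7594 × 10^8 / 1.758 × 10^6 = 214

214-fold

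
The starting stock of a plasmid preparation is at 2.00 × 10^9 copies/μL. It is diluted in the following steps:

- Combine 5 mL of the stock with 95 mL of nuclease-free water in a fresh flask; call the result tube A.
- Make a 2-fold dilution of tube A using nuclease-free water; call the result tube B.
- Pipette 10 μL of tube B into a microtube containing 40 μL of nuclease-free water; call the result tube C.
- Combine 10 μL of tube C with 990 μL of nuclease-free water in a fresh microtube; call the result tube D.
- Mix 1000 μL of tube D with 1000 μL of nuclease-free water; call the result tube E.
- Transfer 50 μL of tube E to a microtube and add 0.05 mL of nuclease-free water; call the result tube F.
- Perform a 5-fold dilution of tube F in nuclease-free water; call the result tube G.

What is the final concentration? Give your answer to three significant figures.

5.00 × 10^3 copies/μL

Step 1: 5 mL + 95 mL = 100 mL total → factor 100/5 = 20
Step 2: 2-fold → factor 2
Step 3: 10 μL + 40 μL = 50 μL total → factor 50/10 = 5
Step 4: 10 μL + 990 μL = 1000 μL total → factor 1000/10 = 100
Step 5: 1000 μL + 1000 μL = 2000 μL total → factor 2000/1000 = 2
Step 6: 50 μL + 0.05 mL = 100 μL total → factor 100/50 = 2
Step 7: 5-fold → factor 5
Overall dilution factor = 20 × 2 × 5 × 100 × 2 × 2 × 5 = 4 × 10^5
Final = 2.00 × 10^9 copies/μL / 4 × 10^5 = 5.00 × 10^3 copies/μL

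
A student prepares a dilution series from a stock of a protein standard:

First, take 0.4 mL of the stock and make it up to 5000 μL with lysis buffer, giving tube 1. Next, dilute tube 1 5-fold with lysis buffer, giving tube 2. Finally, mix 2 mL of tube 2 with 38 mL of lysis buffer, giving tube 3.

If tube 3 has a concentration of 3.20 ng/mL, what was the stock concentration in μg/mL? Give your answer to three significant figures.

4.00 μg/mL

Step 1: 0.4 mL brought to 5000 μL → factor 5/0.4 = 12.5
Step 2: 5-fold → factor 5
Step 3: 2 mL + 38 mL = 40 mL total → factor 40/2 = 20
Overall dilution factor = 12.5 × 5 × 20 = 1250
Stock = 3.20 ng/mL × 1250 = 4000 ng/mL = 4.00 μg/mL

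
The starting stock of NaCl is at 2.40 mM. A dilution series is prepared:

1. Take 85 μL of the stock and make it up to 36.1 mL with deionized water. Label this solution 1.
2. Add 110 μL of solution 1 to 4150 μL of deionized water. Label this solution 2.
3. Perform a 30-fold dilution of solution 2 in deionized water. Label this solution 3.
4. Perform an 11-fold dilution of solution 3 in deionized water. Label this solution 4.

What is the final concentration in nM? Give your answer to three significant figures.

0.442 nM

Step 1: 85 μL brought to 36.1 mL → factor 36100/85 = 424.71
Step 2: 110 μL + 4150 μL = 4260 μL total → factor 4260/110 = 38.727
Step 3: 30-fold → factor 30
Step 4: 11-fold → factor 11
Overall dilution factor = 424.71 × 38.727 × 30 × 11 = 5.4277 × 10^6
Final = 2.40 mM / 5.4277 × 10^6 = 4.422 × 10^-7 mM = 0.442 nM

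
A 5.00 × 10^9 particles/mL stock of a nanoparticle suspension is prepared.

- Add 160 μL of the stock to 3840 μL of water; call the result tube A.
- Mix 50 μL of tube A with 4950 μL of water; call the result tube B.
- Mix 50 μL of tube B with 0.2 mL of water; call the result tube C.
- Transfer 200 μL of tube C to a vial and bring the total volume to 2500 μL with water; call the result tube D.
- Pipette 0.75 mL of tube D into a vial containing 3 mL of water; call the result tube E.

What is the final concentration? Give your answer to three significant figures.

Step 1: 160 μL + 3840 μL = 4000 μL total → factor 4000/160 = 25
Step 2: 50 μL + 4950 μL = 5000 μL total → factor 5000/50 = 100
Step 3: 50 μL + 0.2 mL = 250 μL total → factor 250/50 = 5
Step 4: 200 μL brought to 2500 μL → factor 2500/200 = 12.5
Step 5: 0.75 mL + 3 mL = 3.75 mL total → factor 3.75/0.75 = 5
Overall dilution factor = 25 × 100 × 5 × 12.5 × 5 = 7.8125 × 10^5
Final = 5.00 × 10^9 particles/mL / 7.8125 × 10^5 = 6.40 × 10^3 particles/mL

6.40 × 10^3 particles/mL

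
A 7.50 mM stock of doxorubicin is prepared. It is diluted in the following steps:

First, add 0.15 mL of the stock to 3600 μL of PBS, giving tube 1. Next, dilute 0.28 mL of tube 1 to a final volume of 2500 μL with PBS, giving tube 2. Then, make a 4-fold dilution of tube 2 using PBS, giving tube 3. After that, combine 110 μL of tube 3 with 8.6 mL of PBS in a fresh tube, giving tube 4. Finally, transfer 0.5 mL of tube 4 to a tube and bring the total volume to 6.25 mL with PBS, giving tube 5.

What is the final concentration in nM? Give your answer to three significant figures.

8.49 nM

Step 1: 0.15 mL + 3600 μL = 3.75 mL total → factor 3.75/0.15 = 25
Step 2: 0.28 mL brought to 2500 μL → factor 2.5/0.28 = 8.9286
Step 3: 4-fold → factor 4
Step 4: 110 μL + 8.6 mL = 8710 μL total → factor 8710/110 = 79.182
Step 5: 0.5 mL brought to 6.25 mL → factor 6.25/0.5 = 12.5
Overall dilution factor = 25 × 8.9286 × 4 × 79.182 × 12.5 = 8.8373 × 10^5
Final = 7.50 mM / 8.8373 × 10^5 = 8.487 × 10^-6 mM = 8.49 nM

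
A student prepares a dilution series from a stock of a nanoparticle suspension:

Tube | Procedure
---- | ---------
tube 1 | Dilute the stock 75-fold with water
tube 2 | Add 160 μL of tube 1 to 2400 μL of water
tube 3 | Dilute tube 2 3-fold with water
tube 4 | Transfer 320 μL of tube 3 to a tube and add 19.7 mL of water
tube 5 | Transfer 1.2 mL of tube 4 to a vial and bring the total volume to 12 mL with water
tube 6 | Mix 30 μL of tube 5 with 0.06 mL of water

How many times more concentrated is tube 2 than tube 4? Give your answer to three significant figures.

Step 1: 75-fold → factor 75
Step 2: 160 μL + 2400 μL = 2560 μL total → factor 2560/160 = 16
Step 3: 3-fold → factor 3
Step 4: 320 μL + 19.7 mL = 20020 μL total → factor 20020/320 = 62.562
Dilution factor to tube 2 = 1200; to tube 4 = 2.2522 × 10^5
[tube 2]/[tube 4] = (factor to tube 4)/(factor to tube 2) = 2.2522 × 10^5/1200 = 188

188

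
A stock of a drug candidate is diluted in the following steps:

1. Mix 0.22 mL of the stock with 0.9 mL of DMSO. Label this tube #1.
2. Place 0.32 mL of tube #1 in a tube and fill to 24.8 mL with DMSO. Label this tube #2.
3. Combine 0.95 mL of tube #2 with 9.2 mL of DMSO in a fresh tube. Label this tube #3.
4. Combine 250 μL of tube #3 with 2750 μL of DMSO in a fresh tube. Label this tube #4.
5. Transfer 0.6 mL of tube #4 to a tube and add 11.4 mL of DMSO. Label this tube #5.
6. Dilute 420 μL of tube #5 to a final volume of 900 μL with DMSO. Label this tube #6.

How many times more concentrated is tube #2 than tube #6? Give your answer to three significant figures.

Step 1: 0.22 mL + 0.9 mL = 1.12 mL total → factor 1.12/0.22 = 5.0909
Step 2: 0.32 mL brought to 24.8 mL → factor 24.8/0.32 = 77.5
Step 3: 0.95 mL + 9.2 mL = 10.15 mL total → factor 10.15/0.95 = 10.684
Step 4: 250 μL + 2750 μL = 3000 μL total → factor 3000/250 = 12
Step 5: 0.6 mL + 11.4 mL = 12 mL total → factor 12/0.6 = 20
Step 6: 420 μL brought to 900 μL → factor 900/420 = 2.1429
Dilution factor to tube #2 = 394.55; to tube #6 = 2.1679 × 10^6
[tube #2]/[tube #6] = (factor to tube #6)/(factor to tube #2) = 2.1679 × 10^6/394.55 = 5.49 × 10^3

5.49 × 10^3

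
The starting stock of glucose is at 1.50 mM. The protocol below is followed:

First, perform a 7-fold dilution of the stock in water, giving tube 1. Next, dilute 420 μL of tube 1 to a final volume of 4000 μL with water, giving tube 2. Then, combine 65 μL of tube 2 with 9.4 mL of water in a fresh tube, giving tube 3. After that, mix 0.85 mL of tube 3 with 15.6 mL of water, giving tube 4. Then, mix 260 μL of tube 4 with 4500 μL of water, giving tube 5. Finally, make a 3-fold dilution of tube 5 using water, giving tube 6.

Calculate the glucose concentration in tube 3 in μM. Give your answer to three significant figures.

0.155 μM

Step 1: 7-fold → factor 7
Step 2: 420 μL brought to 4000 μL → factor 4000/420 = 9.5238
Step 3: 65 μL + 9.4 mL = 9465 μL total → factor 9465/65 = 145.62
Dilution factor through tube 3 = 7 × 9.5238 × 145.62 = 9707.7
[tube 3] = 1.50 mM / 9707.7 = 0.0001545 mM = 0.155 μM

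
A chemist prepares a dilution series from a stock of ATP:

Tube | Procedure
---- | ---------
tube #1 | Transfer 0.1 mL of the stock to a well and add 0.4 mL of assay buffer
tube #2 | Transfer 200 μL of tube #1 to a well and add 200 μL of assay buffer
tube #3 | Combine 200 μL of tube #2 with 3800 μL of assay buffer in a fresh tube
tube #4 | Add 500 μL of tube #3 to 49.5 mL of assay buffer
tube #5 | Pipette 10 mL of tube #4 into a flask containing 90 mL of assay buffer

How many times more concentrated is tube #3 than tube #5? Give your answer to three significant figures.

1.00 × 10^3

Step 1: 0.1 mL + 0.4 mL = 0.5 mL total → factor 0.5/0.1 = 5
Step 2: 200 μL + 200 μL = 400 μL total → factor 400/200 = 2
Step 3: 200 μL + 3800 μL = 4000 μL total → factor 4000/200 = 20
Step 4: 500 μL + 49.5 mL = 50000 μL total → factor 50000/500 = 100
Step 5: 10 mL + 90 mL = 100 mL total → factor 100/10 = 10
Dilution factor to tube #3 = 200; to tube #5 = 2 × 10^5
[tube #3]/[tube #5] = (factor to tube #5)/(factor to tube #3) = 2 × 10^5/200 = 1.00 × 10^3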